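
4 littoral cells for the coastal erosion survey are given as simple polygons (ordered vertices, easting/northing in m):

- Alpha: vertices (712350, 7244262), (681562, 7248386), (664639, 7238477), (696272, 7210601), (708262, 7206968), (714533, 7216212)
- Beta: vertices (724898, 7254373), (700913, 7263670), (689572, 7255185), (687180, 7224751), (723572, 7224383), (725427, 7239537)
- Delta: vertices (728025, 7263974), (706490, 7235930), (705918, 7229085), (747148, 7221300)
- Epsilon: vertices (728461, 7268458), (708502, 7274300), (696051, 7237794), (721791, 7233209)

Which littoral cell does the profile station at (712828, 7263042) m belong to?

Cast a ray rightward from (712828, 7263042). For each polygon, the edges (by vertex number in listed order) whose endpoints lie on opposite sides of northing = 7263042, where each meets that height, and whether that is right or left of the point:
Alpha: no edge straddles that height → 0 crossings.
Beta: 1–2 at easting≈702533.2 (left), 2–3 at easting≈700073.6 (left) → 0 crossings.
Delta: 1–2 at easting≈727309.3 (right), 4–1 at easting≈728442.6 (right) → 2 crossings.
Epsilon: 2–3 at easting≈704662.3 (left), 4–1 at easting≈727436.2 (right) → 1 crossing.
Only Epsilon has an odd count, so the point is inside Epsilon.

Epsilon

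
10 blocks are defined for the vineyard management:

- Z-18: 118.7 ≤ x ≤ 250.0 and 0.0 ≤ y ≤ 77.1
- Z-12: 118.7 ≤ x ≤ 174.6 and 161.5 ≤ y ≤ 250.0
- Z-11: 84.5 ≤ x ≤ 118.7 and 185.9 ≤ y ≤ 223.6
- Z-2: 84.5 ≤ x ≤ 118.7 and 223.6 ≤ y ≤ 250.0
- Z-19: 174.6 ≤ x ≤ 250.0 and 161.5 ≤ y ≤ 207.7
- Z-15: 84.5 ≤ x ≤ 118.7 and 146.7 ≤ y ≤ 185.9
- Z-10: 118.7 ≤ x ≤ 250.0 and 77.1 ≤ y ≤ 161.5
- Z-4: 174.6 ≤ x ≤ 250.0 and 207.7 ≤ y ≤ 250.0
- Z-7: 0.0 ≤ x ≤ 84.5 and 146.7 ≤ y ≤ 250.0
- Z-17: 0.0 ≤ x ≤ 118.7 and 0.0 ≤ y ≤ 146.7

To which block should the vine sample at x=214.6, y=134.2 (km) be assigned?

The point has x = 214.6 and y = 134.2.
Only Z-10 satisfies 118.7 ≤ x ≤ 250.0 and 77.1 ≤ y ≤ 161.5.

Z-10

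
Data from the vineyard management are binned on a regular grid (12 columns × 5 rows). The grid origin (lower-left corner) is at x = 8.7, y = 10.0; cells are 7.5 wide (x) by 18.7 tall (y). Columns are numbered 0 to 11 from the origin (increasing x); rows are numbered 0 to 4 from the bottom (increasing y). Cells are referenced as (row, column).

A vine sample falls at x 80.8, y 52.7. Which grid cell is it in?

Column index: ⌊(80.8 − 8.7) / 7.5⌋ = ⌊9.613⌋ = 9
Row offset from origin: ⌊(52.7 − 10.0) / 18.7⌋ = ⌊2.283⌋ = 2 → row 2

(2, 9)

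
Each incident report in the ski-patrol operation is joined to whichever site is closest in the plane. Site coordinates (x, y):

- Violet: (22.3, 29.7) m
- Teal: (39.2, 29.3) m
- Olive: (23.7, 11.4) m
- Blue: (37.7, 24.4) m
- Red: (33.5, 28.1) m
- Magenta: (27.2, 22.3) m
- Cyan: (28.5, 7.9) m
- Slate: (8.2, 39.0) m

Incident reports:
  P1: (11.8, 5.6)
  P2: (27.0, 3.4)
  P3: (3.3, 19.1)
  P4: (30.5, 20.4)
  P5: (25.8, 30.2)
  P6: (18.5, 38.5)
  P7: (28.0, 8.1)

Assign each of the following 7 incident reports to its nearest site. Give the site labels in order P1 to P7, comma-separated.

P1 → Olive (d²=175.25)
P2 → Cyan (d²=22.50)
P3 → Slate (d²=420.02)
P4 → Magenta (d²=14.50)
P5 → Violet (d²=12.50)
P6 → Violet (d²=91.88)
P7 → Cyan (d²=0.29)

Olive, Cyan, Slate, Magenta, Violet, Violet, Cyan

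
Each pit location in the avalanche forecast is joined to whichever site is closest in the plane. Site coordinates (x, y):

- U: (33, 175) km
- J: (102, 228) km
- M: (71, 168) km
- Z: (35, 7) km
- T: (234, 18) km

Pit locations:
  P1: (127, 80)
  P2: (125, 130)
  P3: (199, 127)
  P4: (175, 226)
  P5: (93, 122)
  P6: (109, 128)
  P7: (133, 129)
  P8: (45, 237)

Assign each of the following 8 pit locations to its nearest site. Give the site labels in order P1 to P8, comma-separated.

P1 → M (d²=10880.00)
P2 → M (d²=4360.00)
P3 → T (d²=13106.00)
P4 → J (d²=5333.00)
P5 → M (d²=2600.00)
P6 → M (d²=3044.00)
P7 → M (d²=5365.00)
P8 → J (d²=3330.00)

M, M, T, J, M, M, M, J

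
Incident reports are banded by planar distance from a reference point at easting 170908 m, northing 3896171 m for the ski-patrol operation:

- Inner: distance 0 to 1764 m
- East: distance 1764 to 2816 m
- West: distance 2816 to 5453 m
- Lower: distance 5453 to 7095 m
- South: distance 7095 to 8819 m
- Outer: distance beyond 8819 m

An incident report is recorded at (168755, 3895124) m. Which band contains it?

Distance = √((168755−170908)² + (3895124−3896171)²) = √(4635409.000 + 1096209.000) = 2394.080 m.
1764 ≤ 2394.080 < 2816 → East.

East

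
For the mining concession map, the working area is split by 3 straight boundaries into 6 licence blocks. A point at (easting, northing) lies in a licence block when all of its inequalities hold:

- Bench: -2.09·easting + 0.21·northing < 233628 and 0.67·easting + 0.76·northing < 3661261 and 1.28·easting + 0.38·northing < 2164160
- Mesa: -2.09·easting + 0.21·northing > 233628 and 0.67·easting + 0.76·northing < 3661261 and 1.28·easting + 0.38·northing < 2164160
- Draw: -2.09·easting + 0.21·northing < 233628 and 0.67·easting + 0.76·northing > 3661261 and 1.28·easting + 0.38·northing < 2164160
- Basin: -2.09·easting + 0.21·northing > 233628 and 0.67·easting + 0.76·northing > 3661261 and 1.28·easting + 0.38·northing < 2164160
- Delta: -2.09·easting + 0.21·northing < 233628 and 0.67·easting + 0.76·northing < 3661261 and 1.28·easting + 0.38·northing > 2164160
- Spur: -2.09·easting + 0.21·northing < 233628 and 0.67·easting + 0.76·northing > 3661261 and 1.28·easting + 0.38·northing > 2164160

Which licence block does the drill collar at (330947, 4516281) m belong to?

-2.09·330947 + 0.21·4516281 = 256739.780, which is > 233628
0.67·330947 + 0.76·4516281 = 3654108.050, which is < 3661261
1.28·330947 + 0.38·4516281 = 2139798.940, which is < 2164160
This sign pattern matches Mesa.

Mesa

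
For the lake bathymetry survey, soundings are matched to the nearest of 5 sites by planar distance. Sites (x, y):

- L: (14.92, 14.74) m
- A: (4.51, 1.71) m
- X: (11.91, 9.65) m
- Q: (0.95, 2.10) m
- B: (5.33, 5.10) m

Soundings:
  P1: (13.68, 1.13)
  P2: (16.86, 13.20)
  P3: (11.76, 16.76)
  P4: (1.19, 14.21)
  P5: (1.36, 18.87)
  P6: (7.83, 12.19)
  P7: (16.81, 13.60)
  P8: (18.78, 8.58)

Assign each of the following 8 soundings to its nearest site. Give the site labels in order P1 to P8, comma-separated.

P1 → X (d²=75.72)
P2 → L (d²=6.14)
P3 → L (d²=14.07)
P4 → B (d²=100.13)
P5 → X (d²=196.31)
P6 → X (d²=23.10)
P7 → L (d²=4.87)
P8 → X (d²=48.34)

X, L, L, B, X, X, L, X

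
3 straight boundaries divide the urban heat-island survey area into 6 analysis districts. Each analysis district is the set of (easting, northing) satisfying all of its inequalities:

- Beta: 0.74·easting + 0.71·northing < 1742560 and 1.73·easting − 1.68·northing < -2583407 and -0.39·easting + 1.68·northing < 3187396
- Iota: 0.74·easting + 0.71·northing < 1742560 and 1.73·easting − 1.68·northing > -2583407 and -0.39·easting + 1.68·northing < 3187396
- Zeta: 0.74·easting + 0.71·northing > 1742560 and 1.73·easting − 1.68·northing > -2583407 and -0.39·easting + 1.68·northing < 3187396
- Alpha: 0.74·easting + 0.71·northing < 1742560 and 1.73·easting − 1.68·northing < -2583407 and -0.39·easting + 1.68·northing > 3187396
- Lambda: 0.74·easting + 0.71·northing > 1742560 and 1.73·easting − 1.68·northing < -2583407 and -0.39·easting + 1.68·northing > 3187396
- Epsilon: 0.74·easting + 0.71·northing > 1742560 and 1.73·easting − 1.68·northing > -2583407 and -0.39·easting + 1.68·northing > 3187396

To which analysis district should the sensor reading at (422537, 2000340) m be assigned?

0.74·422537 + 0.71·2000340 = 1732918.780, which is < 1742560
1.73·422537 − 1.68·2000340 = -2629582.190, which is < -2583407
-0.39·422537 + 1.68·2000340 = 3195781.770, which is > 3187396
This sign pattern matches Alpha.

Alpha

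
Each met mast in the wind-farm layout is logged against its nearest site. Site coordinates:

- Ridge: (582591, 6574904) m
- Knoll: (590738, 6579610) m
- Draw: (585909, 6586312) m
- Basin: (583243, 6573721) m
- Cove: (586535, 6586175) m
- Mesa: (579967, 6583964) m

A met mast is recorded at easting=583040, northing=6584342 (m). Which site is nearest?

Mesa

Squared distances to each site:
Ridge: 89277445.000; Knoll: 81651028.000; Draw: 12112061.000; Basin: 112846850.000; Cove: 15574914.000; Mesa: 9586213.000.
Minimum at Mesa.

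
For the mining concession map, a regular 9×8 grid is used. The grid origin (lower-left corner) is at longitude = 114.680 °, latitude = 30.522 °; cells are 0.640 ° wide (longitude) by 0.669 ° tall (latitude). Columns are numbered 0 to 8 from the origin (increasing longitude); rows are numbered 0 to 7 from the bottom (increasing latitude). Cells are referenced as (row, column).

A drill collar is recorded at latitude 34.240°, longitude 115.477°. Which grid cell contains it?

Column index: ⌊(115.477 − 114.680) / 0.640⌋ = ⌊1.245⌋ = 1
Row offset from origin: ⌊(34.240 − 30.522) / 0.669⌋ = ⌊5.558⌋ = 5 → row 5

(5, 1)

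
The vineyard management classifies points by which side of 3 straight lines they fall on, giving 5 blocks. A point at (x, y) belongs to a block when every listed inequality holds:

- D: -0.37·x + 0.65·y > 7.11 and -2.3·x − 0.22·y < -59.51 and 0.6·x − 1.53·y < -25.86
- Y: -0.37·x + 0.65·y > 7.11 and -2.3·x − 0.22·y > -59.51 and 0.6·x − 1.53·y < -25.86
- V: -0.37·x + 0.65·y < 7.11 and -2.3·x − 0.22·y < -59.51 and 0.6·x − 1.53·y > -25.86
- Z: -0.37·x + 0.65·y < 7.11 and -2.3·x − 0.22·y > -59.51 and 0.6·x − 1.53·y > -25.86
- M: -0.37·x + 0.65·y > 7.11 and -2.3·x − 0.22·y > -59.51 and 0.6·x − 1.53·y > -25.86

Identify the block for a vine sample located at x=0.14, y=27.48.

-0.37·0.14 + 0.65·27.48 = 17.810, which is > 7.11
-2.3·0.14 − 0.22·27.48 = -6.368, which is > -59.51
0.6·0.14 − 1.53·27.48 = -41.960, which is < -25.86
This sign pattern matches Y.

Y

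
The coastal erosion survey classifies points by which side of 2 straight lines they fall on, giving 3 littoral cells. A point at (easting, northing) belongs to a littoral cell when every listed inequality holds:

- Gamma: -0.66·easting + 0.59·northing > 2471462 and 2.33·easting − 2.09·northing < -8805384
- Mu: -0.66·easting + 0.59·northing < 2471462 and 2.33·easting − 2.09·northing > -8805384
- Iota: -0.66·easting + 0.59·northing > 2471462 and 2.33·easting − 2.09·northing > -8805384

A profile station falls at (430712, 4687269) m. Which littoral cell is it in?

-0.66·430712 + 0.59·4687269 = 2481218.790, which is > 2471462
2.33·430712 − 2.09·4687269 = -8792833.250, which is > -8805384
This sign pattern matches Iota.

Iota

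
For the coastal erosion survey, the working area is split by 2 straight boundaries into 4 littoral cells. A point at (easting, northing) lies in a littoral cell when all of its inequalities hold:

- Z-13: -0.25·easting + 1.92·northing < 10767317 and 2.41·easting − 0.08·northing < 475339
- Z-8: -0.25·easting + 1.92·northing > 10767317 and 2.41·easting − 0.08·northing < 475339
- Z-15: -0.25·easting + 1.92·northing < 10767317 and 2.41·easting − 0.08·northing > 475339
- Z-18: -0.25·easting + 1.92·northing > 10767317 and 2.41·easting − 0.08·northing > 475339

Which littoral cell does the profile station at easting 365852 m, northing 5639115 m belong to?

-0.25·365852 + 1.92·5639115 = 10735637.800, which is < 10767317
2.41·365852 − 0.08·5639115 = 430574.120, which is < 475339
This sign pattern matches Z-13.

Z-13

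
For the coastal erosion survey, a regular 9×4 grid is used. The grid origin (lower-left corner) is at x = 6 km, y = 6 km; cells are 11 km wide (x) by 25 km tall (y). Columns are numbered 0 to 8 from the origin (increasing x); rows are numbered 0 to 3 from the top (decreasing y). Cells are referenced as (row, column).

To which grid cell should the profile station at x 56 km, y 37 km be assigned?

(2, 4)

Column index: ⌊(56 − 6) / 11⌋ = ⌊4.545⌋ = 4
Row offset from origin: ⌊(37 − 6) / 25⌋ = ⌊1.240⌋ = 1 → row 2 (counted from top)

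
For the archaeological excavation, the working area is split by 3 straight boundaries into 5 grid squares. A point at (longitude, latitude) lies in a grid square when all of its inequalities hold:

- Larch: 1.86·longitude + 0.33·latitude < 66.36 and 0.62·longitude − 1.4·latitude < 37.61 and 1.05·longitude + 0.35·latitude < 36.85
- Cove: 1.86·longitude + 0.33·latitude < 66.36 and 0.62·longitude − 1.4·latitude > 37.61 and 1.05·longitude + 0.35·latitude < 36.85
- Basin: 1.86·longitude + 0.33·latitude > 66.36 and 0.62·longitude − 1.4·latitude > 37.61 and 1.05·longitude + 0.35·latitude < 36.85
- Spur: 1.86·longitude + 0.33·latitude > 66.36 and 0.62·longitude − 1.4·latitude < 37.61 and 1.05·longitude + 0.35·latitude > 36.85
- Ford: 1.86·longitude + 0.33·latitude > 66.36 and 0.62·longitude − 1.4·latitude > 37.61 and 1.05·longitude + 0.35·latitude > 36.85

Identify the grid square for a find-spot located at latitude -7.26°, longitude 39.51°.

Spur

1.86·39.51 + 0.33·-7.26 = 71.093, which is > 66.36
0.62·39.51 − 1.4·-7.26 = 34.660, which is < 37.61
1.05·39.51 + 0.35·-7.26 = 38.945, which is > 36.85
This sign pattern matches Spur.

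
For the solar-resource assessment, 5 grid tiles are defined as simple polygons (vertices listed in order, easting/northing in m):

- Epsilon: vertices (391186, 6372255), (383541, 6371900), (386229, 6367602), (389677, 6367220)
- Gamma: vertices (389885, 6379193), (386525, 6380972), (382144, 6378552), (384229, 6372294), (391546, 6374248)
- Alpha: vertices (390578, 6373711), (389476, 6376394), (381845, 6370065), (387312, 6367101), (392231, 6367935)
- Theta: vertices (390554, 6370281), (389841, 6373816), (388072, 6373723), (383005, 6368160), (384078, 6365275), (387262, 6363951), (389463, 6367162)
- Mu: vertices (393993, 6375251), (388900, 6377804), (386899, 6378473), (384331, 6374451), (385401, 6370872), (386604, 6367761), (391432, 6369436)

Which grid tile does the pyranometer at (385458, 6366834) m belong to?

Cast a ray rightward from (385458, 6366834). For each polygon, the edges (by vertex number in listed order) whose endpoints lie on opposite sides of northing = 6366834, where each meets that height, and whether that is right or left of the point:
Epsilon: no edge straddles that height → 0 crossings.
Gamma: no edge straddles that height → 0 crossings.
Alpha: no edge straddles that height → 0 crossings.
Theta: 4–5 at easting≈383498.2 (left), 6–7 at easting≈389238.2 (right) → 1 crossing.
Mu: no edge straddles that height → 0 crossings.
Only Theta has an odd count, so the point is inside Theta.

Theta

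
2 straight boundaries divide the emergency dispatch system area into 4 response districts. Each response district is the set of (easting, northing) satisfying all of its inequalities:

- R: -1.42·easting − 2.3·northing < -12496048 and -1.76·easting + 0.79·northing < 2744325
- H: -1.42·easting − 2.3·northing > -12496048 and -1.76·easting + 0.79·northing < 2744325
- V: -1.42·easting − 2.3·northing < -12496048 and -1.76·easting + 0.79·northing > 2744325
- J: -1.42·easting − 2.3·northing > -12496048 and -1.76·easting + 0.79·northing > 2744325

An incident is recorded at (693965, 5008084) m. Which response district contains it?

-1.42·693965 − 2.3·5008084 = -12504023.500, which is < -12496048
-1.76·693965 + 0.79·5008084 = 2735007.960, which is < 2744325
This sign pattern matches R.

R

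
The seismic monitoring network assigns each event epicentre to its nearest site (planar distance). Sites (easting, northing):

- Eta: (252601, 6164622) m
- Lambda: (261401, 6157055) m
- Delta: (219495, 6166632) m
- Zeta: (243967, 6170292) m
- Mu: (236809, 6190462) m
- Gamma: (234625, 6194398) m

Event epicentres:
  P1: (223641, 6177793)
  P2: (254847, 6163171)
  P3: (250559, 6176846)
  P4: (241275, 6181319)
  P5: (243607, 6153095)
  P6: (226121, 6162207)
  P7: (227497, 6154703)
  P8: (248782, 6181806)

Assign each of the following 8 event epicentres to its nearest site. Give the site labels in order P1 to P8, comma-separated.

Delta, Eta, Zeta, Mu, Eta, Delta, Delta, Zeta

P1 → Delta (d²=141757237.00)
P2 → Eta (d²=7149917.00)
P3 → Zeta (d²=86409380.00)
P4 → Mu (d²=103539605.00)
P5 → Eta (d²=213763765.00)
P6 → Delta (d²=63484501.00)
P7 → Delta (d²=206333045.00)
P8 → Zeta (d²=155756421.00)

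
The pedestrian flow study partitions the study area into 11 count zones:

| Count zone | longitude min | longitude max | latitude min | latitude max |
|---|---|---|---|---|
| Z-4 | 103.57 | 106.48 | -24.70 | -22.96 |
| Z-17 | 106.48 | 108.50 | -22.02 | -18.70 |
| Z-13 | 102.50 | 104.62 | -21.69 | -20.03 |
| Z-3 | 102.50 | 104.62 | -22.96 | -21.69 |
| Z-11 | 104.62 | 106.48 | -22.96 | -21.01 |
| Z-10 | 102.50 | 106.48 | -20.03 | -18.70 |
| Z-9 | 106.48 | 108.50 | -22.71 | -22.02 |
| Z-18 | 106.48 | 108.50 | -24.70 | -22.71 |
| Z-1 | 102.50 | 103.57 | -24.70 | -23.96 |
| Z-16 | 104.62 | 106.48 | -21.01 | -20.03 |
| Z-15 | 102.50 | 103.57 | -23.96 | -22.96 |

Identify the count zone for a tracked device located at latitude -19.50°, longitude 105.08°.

Z-10

The point has longitude = 105.08 and latitude = -19.50.
Only Z-10 satisfies 102.50 ≤ longitude ≤ 106.48 and -20.03 ≤ latitude ≤ -18.70.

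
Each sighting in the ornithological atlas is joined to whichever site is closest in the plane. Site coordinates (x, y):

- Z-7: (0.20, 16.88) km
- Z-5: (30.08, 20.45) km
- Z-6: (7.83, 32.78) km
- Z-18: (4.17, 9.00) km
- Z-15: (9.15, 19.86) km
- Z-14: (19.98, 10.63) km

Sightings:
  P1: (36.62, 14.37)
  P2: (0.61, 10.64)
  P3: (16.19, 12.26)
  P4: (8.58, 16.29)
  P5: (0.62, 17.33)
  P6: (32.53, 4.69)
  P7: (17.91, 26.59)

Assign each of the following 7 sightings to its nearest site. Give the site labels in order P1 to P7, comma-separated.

Z-5, Z-18, Z-14, Z-15, Z-7, Z-14, Z-15

P1 → Z-5 (d²=79.74)
P2 → Z-18 (d²=15.36)
P3 → Z-14 (d²=17.02)
P4 → Z-15 (d²=13.07)
P5 → Z-7 (d²=0.38)
P6 → Z-14 (d²=192.79)
P7 → Z-15 (d²=122.03)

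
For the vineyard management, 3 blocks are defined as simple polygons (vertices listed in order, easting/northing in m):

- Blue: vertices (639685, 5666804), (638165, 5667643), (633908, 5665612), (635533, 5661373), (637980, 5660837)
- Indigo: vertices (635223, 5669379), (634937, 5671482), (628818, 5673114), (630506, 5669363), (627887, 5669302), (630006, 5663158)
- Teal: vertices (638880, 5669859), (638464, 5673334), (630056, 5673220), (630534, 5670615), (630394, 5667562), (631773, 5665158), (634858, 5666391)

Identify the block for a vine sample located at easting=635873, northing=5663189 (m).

Cast a ray rightward from (635873, 5663189). For each polygon, the edges (by vertex number in listed order) whose endpoints lie on opposite sides of northing = 5663189, where each meets that height, and whether that is right or left of the point:
Blue: 3–4 at easting≈634836.8 (left), 5–1 at easting≈638652.1 (right) → 1 crossing.
Indigo: 5–6 at easting≈629995.3 (left), 6–1 at easting≈630032.0 (left) → 0 crossings.
Teal: no edge straddles that height → 0 crossings.
Only Blue has an odd count, so the point is inside Blue.

Blue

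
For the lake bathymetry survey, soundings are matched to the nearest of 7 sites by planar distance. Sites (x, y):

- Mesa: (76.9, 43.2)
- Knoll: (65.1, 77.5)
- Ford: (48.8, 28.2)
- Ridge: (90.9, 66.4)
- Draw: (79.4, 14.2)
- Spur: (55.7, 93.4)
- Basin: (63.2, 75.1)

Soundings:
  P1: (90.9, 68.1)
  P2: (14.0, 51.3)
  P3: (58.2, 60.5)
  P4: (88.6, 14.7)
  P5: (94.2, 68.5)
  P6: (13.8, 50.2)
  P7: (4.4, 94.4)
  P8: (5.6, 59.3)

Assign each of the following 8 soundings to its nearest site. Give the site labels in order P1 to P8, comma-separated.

Ridge, Ford, Basin, Draw, Ridge, Ford, Spur, Ford

P1 → Ridge (d²=2.89)
P2 → Ford (d²=1744.65)
P3 → Basin (d²=238.16)
P4 → Draw (d²=84.89)
P5 → Ridge (d²=15.30)
P6 → Ford (d²=1709.00)
P7 → Spur (d²=2632.69)
P8 → Ford (d²=2833.45)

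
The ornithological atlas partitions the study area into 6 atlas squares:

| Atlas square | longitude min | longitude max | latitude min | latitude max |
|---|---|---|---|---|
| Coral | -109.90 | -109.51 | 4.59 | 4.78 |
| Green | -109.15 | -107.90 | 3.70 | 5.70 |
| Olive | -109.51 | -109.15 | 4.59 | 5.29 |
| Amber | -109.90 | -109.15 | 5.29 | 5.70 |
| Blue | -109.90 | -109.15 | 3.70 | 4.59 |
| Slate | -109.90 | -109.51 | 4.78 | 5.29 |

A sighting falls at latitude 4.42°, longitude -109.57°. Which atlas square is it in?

Blue

The point has longitude = -109.57 and latitude = 4.42.
Only Blue satisfies -109.90 ≤ longitude ≤ -109.15 and 3.70 ≤ latitude ≤ 4.59.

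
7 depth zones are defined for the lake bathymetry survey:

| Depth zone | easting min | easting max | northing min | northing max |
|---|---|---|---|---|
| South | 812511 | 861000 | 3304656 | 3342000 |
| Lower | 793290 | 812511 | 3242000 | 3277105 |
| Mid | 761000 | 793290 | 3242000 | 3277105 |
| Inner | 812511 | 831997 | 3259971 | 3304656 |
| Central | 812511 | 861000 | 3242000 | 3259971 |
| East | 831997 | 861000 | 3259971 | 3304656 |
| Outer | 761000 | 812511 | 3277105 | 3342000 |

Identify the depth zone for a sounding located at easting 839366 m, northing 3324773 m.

The point has easting = 839366 and northing = 3324773.
Only South satisfies 812511 ≤ easting ≤ 861000 and 3304656 ≤ northing ≤ 3342000.

South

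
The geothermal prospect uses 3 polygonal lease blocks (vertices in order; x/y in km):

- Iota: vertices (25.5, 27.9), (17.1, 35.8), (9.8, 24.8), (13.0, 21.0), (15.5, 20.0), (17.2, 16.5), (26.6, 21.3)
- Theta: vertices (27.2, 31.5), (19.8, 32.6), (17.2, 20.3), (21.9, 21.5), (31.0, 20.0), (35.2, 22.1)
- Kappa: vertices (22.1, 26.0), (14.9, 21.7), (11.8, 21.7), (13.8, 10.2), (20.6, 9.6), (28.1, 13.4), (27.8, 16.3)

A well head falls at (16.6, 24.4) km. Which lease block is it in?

Cast a ray rightward from (16.6, 24.4). For each polygon, the edges (by vertex number in listed order) whose endpoints lie on opposite sides of y = 24.4, where each meets that height, and whether that is right or left of the point:
Iota: 3–4 at x≈10.14 (left), 7–1 at x≈26.08 (right) → 1 crossing.
Theta: 2–3 at x≈18.07 (right), 6–1 at x≈33.24 (right) → 2 crossings.
Kappa: 1–2 at x≈19.42 (right), 7–1 at x≈23.04 (right) → 2 crossings.
Only Iota has an odd count, so the point is inside Iota.

Iota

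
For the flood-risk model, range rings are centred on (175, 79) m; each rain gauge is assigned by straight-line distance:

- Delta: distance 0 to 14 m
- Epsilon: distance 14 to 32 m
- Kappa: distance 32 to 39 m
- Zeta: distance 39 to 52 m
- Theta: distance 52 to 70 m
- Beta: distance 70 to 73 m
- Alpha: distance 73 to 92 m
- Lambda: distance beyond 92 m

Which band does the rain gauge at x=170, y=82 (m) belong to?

Distance = √((170−175)² + (82−79)²) = √(25.000 + 9.000) = 5.831 m.
0 ≤ 5.831 < 14 → Delta.

Delta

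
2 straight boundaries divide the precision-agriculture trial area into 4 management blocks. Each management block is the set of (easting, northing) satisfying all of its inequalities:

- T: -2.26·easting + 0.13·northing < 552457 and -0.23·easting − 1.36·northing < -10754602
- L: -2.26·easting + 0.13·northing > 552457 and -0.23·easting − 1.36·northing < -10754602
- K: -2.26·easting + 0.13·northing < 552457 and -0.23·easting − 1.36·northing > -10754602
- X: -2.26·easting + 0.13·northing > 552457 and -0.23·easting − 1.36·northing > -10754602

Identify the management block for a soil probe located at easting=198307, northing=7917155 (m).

L

-2.26·198307 + 0.13·7917155 = 581056.330, which is > 552457
-0.23·198307 − 1.36·7917155 = -10812941.410, which is < -10754602
This sign pattern matches L.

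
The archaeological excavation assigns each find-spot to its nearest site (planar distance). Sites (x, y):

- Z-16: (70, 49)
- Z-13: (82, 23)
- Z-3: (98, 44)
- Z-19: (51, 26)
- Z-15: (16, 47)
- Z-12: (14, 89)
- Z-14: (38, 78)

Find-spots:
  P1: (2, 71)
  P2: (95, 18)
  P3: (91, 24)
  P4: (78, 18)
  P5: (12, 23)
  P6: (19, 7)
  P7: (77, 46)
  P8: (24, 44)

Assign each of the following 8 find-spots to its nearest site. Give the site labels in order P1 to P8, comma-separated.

P1 → Z-12 (d²=468.00)
P2 → Z-13 (d²=194.00)
P3 → Z-13 (d²=82.00)
P4 → Z-13 (d²=41.00)
P5 → Z-15 (d²=592.00)
P6 → Z-19 (d²=1385.00)
P7 → Z-16 (d²=58.00)
P8 → Z-15 (d²=73.00)

Z-12, Z-13, Z-13, Z-13, Z-15, Z-19, Z-16, Z-15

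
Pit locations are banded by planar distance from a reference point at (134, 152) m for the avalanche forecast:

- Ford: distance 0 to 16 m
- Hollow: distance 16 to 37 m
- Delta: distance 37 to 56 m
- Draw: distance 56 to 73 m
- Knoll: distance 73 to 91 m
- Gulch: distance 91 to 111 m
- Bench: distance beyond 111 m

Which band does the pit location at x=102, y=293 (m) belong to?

Bench

Distance = √((102−134)² + (293−152)²) = √(1024.000 + 19881.000) = 144.586 m.
111 ≤ 144.586 < ∞ → Bench.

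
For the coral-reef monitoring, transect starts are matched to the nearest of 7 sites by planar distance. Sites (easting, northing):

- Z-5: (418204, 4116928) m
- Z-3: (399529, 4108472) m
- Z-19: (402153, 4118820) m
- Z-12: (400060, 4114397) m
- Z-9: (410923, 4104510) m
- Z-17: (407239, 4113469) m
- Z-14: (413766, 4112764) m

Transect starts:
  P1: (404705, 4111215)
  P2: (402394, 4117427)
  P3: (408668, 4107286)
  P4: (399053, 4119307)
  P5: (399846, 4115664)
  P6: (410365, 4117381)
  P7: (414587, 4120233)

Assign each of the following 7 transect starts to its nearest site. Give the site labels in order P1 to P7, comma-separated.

P1 → Z-17 (d²=11501672.00)
P2 → Z-19 (d²=1998530.00)
P3 → Z-9 (d²=12791201.00)
P4 → Z-19 (d²=9847169.00)
P5 → Z-12 (d²=1651085.00)
P6 → Z-17 (d²=25075620.00)
P7 → Z-5 (d²=24005714.00)

Z-17, Z-19, Z-9, Z-19, Z-12, Z-17, Z-5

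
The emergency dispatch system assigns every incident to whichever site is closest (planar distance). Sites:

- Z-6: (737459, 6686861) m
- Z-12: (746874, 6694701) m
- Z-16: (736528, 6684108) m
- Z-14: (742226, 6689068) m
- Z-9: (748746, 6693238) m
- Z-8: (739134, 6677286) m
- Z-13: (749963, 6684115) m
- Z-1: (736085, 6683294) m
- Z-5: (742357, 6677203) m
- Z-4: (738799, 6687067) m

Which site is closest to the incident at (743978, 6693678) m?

Squared distances to each site:
Z-6: 88968850.000; Z-12: 9433345.000; Z-16: 147087400.000; Z-14: 24321604.000; Z-9: 22927424.000; Z-8: 292162000.000; Z-13: 127271194.000; Z-1: 170126905.000; Z-5: 274053266.000; Z-4: 70527362.000.
Minimum at Z-12.

Z-12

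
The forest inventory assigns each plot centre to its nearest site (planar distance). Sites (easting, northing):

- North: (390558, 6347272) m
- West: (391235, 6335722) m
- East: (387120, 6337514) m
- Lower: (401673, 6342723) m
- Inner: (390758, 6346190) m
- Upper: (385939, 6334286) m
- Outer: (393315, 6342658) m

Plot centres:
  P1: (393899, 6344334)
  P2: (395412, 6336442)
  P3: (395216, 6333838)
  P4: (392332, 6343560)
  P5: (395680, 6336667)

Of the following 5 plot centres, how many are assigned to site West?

3

P1 → Outer
P2 → West
P3 → West
P4 → Outer
P5 → West
3 of the 5 go to West.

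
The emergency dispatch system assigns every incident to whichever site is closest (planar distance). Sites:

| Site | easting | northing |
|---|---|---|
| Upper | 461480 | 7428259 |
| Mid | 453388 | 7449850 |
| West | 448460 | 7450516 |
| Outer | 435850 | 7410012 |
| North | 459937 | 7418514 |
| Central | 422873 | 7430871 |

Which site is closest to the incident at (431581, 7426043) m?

Squared distances to each site:
Upper: 898860857.000; Mid: 1042318498.000; West: 883828370.000; Outer: 275217322.000; North: 860748577.000; Central: 99138848.000.
Minimum at Central.

Central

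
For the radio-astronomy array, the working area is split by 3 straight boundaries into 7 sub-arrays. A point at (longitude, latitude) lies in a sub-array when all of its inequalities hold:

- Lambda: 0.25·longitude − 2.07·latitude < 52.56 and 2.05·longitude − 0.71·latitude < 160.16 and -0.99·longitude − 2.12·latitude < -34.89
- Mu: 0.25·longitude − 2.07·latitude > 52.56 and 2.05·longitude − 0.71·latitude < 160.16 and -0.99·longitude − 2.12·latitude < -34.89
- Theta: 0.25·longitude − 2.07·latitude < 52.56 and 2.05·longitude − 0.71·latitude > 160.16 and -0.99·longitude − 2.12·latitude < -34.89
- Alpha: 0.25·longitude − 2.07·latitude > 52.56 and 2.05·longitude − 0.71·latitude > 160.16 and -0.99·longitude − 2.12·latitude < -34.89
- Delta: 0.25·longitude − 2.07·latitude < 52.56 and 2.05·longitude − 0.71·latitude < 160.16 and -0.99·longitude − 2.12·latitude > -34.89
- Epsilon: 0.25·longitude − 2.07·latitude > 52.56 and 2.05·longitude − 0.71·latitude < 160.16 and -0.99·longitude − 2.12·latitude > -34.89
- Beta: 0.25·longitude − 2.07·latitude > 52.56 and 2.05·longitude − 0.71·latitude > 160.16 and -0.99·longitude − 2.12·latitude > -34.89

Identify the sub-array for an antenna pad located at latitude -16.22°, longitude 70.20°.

0.25·70.20 − 2.07·-16.22 = 51.125, which is < 52.56
2.05·70.20 − 0.71·-16.22 = 155.426, which is < 160.16
-0.99·70.20 − 2.12·-16.22 = -35.112, which is < -34.89
This sign pattern matches Lambda.

Lambda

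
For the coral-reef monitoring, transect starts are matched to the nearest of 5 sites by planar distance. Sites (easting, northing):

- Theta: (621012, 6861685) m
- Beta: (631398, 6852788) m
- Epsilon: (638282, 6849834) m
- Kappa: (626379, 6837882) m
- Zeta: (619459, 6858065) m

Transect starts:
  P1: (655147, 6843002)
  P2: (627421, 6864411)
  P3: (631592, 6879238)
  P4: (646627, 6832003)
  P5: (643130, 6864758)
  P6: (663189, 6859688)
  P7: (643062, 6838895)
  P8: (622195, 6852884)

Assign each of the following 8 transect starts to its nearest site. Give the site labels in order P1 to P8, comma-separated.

Epsilon, Theta, Theta, Epsilon, Epsilon, Epsilon, Epsilon, Zeta

P1 → Epsilon (d²=331104449.00)
P2 → Theta (d²=48506357.00)
P3 → Theta (d²=420044209.00)
P4 → Epsilon (d²=387583586.00)
P5 → Epsilon (d²=246228880.00)
P6 → Epsilon (d²=717459965.00)
P7 → Epsilon (d²=142510121.00)
P8 → Zeta (d²=34328457.00)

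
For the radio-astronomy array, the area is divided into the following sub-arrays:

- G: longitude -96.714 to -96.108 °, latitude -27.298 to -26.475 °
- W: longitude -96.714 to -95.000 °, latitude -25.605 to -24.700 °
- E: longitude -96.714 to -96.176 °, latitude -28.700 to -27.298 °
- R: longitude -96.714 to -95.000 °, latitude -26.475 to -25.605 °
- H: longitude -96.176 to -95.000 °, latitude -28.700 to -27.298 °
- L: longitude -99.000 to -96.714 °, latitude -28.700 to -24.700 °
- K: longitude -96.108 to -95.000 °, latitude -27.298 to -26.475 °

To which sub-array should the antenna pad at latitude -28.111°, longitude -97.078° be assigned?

The point has longitude = -97.078 and latitude = -28.111.
Only L satisfies -99.000 ≤ longitude ≤ -96.714 and -28.700 ≤ latitude ≤ -24.700.

L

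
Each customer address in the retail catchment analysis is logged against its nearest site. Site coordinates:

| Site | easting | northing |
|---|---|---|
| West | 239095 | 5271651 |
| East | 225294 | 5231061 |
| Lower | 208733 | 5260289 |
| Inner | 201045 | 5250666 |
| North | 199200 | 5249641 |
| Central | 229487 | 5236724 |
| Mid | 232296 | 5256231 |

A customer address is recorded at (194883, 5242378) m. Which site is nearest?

North

Squared distances to each site:
West: 2811609473.000; East: 1052903410.000; Lower: 512626421.000; Inner: 106661188.000; North: 71387658.000; Central: 1229404532.000; Mid: 1591638178.000.
Minimum at North.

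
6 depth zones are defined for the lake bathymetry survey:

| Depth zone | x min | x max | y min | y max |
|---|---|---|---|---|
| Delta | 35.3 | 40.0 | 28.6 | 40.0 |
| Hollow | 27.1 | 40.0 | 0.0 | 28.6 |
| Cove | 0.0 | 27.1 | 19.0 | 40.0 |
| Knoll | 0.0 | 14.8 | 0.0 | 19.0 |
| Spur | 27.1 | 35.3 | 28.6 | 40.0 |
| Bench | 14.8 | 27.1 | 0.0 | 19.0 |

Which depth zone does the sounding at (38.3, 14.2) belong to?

The point has x = 38.3 and y = 14.2.
Only Hollow satisfies 27.1 ≤ x ≤ 40.0 and 0.0 ≤ y ≤ 28.6.

Hollow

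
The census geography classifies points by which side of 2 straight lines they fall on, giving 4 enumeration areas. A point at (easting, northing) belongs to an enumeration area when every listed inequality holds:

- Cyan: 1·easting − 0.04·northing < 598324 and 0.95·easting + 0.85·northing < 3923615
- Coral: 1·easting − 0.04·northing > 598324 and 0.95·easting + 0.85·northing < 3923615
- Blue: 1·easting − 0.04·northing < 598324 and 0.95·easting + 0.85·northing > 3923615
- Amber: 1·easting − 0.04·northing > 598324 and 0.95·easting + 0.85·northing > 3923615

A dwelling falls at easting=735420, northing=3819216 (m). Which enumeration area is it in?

1·735420 − 0.04·3819216 = 582651.360, which is < 598324
0.95·735420 + 0.85·3819216 = 3944982.600, which is > 3923615
This sign pattern matches Blue.

Blue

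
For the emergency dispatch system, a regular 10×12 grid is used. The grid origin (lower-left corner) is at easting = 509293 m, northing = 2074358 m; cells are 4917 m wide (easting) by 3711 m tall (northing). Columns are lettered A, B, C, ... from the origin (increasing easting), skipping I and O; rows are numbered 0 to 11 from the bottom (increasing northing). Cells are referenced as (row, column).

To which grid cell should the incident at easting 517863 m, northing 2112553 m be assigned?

(10, B)

Column index: ⌊(517863 − 509293) / 4917⌋ = ⌊1.743⌋ = 1 → column B
Row offset from origin: ⌊(2112553 − 2074358) / 3711⌋ = ⌊10.292⌋ = 10 → row 10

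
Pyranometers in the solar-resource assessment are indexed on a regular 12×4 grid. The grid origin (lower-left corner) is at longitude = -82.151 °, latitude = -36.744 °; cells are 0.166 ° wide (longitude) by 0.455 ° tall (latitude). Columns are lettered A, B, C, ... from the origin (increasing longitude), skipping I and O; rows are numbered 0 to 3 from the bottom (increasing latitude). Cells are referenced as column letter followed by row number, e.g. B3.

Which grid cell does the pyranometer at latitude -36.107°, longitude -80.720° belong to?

J1

Column index: ⌊(-80.720 − -82.151) / 0.166⌋ = ⌊8.620⌋ = 8 → column J
Row offset from origin: ⌊(-36.107 − -36.744) / 0.455⌋ = ⌊1.400⌋ = 1 → row 1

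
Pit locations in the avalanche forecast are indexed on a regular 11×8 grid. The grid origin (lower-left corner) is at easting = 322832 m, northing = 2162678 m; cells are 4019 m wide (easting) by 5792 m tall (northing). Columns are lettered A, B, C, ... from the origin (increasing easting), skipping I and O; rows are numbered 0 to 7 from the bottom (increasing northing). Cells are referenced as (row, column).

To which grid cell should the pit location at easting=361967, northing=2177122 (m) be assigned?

Column index: ⌊(361967 − 322832) / 4019⌋ = ⌊9.737⌋ = 9 → column K
Row offset from origin: ⌊(2177122 − 2162678) / 5792⌋ = ⌊2.494⌋ = 2 → row 2

(2, K)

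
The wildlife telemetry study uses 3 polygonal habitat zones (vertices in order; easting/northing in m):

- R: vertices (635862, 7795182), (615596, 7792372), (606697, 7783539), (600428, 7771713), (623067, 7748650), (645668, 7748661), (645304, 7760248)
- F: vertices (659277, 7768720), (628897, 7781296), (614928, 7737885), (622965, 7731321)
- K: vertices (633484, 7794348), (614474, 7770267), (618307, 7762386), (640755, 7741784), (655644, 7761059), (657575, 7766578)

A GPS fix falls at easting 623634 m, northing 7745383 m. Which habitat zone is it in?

Cast a ray rightward from (623634, 7745383). For each polygon, the edges (by vertex number in listed order) whose endpoints lie on opposite sides of northing = 7745383, where each meets that height, and whether that is right or left of the point:
R: no edge straddles that height → 0 crossings.
F: 2–3 at easting≈617340.7 (left), 4–1 at easting≈636618.3 (right) → 1 crossing.
K: 3–4 at easting≈636833.5 (right), 4–5 at easting≈643535.1 (right) → 2 crossings.
Only F has an odd count, so the point is inside F.

F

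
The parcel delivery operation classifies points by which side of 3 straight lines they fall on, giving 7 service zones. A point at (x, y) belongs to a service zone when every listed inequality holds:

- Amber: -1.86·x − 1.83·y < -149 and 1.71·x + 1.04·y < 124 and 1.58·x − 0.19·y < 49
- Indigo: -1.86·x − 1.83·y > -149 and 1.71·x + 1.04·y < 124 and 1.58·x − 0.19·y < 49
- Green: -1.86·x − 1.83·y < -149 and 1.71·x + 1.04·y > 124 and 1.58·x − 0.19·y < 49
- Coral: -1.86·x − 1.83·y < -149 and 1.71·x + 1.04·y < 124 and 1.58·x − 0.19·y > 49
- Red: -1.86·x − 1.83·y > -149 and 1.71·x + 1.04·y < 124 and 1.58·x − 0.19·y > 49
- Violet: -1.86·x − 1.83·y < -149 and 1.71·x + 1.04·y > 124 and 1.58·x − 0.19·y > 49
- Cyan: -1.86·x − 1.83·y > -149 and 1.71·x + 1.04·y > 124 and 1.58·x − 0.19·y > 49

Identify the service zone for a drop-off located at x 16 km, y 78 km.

-1.86·16 − 1.83·78 = -172.500, which is < -149
1.71·16 + 1.04·78 = 108.480, which is < 124
1.58·16 − 0.19·78 = 10.460, which is < 49
This sign pattern matches Amber.

Amber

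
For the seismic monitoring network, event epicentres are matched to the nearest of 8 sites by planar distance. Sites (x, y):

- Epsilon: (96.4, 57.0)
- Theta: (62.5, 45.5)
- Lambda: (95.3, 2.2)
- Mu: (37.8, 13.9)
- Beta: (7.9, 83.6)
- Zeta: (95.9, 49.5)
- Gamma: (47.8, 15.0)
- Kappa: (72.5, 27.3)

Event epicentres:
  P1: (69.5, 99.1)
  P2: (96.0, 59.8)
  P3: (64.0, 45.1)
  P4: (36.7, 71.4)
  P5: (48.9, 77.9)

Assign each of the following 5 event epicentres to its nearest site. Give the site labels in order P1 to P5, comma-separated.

P1 → Epsilon (d²=2496.02)
P2 → Epsilon (d²=8.00)
P3 → Theta (d²=2.41)
P4 → Beta (d²=978.28)
P5 → Theta (d²=1234.72)

Epsilon, Epsilon, Theta, Beta, Theta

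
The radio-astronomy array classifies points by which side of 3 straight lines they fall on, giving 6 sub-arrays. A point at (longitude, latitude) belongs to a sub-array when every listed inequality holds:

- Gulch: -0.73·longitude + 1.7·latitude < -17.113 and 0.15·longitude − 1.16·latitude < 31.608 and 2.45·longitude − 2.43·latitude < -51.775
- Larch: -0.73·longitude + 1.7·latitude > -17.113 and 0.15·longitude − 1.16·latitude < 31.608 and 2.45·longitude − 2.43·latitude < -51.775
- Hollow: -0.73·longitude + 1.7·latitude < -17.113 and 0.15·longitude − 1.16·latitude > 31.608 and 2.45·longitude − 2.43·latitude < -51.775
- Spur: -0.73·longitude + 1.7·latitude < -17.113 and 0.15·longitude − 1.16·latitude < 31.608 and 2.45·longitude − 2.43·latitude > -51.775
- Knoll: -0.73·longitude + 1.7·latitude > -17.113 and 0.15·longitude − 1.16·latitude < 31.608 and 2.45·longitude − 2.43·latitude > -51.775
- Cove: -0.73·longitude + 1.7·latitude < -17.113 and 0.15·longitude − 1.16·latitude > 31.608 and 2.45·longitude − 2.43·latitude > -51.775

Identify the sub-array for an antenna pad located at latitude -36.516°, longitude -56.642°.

-0.73·-56.642 + 1.7·-36.516 = -20.729, which is < -17.113
0.15·-56.642 − 1.16·-36.516 = 33.862, which is > 31.608
2.45·-56.642 − 2.43·-36.516 = -50.039, which is > -51.775
This sign pattern matches Cove.

Cove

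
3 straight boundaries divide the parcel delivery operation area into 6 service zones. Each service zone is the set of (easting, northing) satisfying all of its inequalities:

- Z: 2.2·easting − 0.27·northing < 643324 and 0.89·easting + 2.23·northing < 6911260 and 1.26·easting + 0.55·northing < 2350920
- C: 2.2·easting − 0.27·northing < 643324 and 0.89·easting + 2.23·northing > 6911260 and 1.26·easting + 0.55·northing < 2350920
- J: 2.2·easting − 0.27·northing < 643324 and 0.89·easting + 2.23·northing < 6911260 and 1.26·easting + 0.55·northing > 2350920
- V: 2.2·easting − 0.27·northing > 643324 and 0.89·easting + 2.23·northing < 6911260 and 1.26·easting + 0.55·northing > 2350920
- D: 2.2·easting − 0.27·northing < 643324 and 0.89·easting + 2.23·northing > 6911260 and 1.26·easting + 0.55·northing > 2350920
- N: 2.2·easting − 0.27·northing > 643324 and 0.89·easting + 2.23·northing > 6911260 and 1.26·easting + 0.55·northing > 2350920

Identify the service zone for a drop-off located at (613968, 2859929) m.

2.2·613968 − 0.27·2859929 = 578548.770, which is < 643324
0.89·613968 + 2.23·2859929 = 6924073.190, which is > 6911260
1.26·613968 + 0.55·2859929 = 2346560.630, which is < 2350920
This sign pattern matches C.

C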